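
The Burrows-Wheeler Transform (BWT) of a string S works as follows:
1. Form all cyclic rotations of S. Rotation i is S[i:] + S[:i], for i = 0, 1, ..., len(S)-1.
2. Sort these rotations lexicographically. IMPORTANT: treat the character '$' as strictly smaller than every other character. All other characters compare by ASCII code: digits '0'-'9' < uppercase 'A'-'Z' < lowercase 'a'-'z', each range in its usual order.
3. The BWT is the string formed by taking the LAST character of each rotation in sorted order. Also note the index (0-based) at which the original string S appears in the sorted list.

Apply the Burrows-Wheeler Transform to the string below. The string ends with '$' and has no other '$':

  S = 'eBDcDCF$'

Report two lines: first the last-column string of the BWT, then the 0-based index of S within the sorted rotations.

Answer: FeDcBCD$
7

Derivation:
All 8 rotations (rotation i = S[i:]+S[:i]):
  rot[0] = eBDcDCF$
  rot[1] = BDcDCF$e
  rot[2] = DcDCF$eB
  rot[3] = cDCF$eBD
  rot[4] = DCF$eBDc
  rot[5] = CF$eBDcD
  rot[6] = F$eBDcDC
  rot[7] = $eBDcDCF
Sorted (with $ < everything):
  sorted[0] = $eBDcDCF  (last char: 'F')
  sorted[1] = BDcDCF$e  (last char: 'e')
  sorted[2] = CF$eBDcD  (last char: 'D')
  sorted[3] = DCF$eBDc  (last char: 'c')
  sorted[4] = DcDCF$eB  (last char: 'B')
  sorted[5] = F$eBDcDC  (last char: 'C')
  sorted[6] = cDCF$eBD  (last char: 'D')
  sorted[7] = eBDcDCF$  (last char: '$')
Last column: FeDcBCD$
Original string S is at sorted index 7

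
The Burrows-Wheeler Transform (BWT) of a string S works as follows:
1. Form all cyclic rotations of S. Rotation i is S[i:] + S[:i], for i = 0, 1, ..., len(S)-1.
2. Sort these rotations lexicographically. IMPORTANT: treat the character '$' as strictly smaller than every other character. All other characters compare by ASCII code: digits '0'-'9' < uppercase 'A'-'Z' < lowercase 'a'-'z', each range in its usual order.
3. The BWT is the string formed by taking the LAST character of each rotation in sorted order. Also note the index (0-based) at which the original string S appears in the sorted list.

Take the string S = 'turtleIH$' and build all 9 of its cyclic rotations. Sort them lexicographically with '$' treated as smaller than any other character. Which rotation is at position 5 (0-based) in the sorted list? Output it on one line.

All 9 rotations (rotation i = S[i:]+S[:i]):
  rot[0] = turtleIH$
  rot[1] = urtleIH$t
  rot[2] = rtleIH$tu
  rot[3] = tleIH$tur
  rot[4] = leIH$turt
  rot[5] = eIH$turtl
  rot[6] = IH$turtle
  rot[7] = H$turtleI
  rot[8] = $turtleIH
Sorted (with $ < everything):
  sorted[0] = $turtleIH
  sorted[1] = H$turtleI
  sorted[2] = IH$turtle
  sorted[3] = eIH$turtl
  sorted[4] = leIH$turt
  sorted[5] = rtleIH$tu
  sorted[6] = tleIH$tur
  sorted[7] = turtleIH$
  sorted[8] = urtleIH$t
sorted[5] = rtleIH$tu

Answer: rtleIH$tu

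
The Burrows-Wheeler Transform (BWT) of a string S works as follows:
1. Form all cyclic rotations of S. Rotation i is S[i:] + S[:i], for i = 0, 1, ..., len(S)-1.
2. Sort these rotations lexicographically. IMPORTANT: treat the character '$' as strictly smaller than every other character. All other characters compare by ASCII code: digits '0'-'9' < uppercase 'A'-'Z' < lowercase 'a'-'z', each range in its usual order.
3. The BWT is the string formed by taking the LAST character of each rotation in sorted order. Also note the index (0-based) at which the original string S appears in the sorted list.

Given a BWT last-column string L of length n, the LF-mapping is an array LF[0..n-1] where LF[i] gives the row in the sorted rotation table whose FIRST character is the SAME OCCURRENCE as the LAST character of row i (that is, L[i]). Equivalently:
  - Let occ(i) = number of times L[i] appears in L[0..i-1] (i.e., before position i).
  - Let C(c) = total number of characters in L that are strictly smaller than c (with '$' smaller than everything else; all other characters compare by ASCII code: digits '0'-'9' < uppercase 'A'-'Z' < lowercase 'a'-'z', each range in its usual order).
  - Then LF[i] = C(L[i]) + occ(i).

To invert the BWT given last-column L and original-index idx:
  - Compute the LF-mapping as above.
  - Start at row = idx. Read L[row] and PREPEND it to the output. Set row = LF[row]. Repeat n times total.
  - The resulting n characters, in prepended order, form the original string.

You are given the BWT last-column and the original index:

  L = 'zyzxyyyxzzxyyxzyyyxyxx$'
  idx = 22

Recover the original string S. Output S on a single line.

Answer: zyyyyzxxzyxyyyxzyxxyxz$

Derivation:
LF mapping: 18 8 19 1 9 10 11 2 20 21 3 12 13 4 22 14 15 16 5 17 6 7 0
Walk LF starting at row 22, prepending L[row]:
  step 1: row=22, L[22]='$', prepend. Next row=LF[22]=0
  step 2: row=0, L[0]='z', prepend. Next row=LF[0]=18
  step 3: row=18, L[18]='x', prepend. Next row=LF[18]=5
  step 4: row=5, L[5]='y', prepend. Next row=LF[5]=10
  step 5: row=10, L[10]='x', prepend. Next row=LF[10]=3
  step 6: row=3, L[3]='x', prepend. Next row=LF[3]=1
  step 7: row=1, L[1]='y', prepend. Next row=LF[1]=8
  step 8: row=8, L[8]='z', prepend. Next row=LF[8]=20
  step 9: row=20, L[20]='x', prepend. Next row=LF[20]=6
  step 10: row=6, L[6]='y', prepend. Next row=LF[6]=11
  step 11: row=11, L[11]='y', prepend. Next row=LF[11]=12
  step 12: row=12, L[12]='y', prepend. Next row=LF[12]=13
  step 13: row=13, L[13]='x', prepend. Next row=LF[13]=4
  step 14: row=4, L[4]='y', prepend. Next row=LF[4]=9
  step 15: row=9, L[9]='z', prepend. Next row=LF[9]=21
  step 16: row=21, L[21]='x', prepend. Next row=LF[21]=7
  step 17: row=7, L[7]='x', prepend. Next row=LF[7]=2
  step 18: row=2, L[2]='z', prepend. Next row=LF[2]=19
  step 19: row=19, L[19]='y', prepend. Next row=LF[19]=17
  step 20: row=17, L[17]='y', prepend. Next row=LF[17]=16
  step 21: row=16, L[16]='y', prepend. Next row=LF[16]=15
  step 22: row=15, L[15]='y', prepend. Next row=LF[15]=14
  step 23: row=14, L[14]='z', prepend. Next row=LF[14]=22
Reversed output: zyyyyzxxzyxyyyxzyxxyxz$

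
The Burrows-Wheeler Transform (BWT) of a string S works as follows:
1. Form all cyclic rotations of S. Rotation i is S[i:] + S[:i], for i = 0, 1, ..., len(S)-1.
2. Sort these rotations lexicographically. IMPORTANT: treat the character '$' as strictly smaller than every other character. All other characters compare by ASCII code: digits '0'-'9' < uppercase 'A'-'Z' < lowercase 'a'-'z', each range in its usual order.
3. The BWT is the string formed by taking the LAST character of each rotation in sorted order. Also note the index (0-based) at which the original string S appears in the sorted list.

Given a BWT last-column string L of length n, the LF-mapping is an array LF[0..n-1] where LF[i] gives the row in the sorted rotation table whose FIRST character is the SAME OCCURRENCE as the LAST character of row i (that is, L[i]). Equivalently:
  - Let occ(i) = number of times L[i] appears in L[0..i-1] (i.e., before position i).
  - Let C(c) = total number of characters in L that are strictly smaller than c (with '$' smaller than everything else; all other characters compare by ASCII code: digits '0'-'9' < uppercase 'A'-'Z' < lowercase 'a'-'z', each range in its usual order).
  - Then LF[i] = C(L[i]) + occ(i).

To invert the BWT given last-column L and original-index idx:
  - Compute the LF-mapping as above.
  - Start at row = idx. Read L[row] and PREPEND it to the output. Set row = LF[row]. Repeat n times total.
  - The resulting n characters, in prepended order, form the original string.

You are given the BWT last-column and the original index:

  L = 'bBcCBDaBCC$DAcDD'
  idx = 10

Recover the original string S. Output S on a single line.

Answer: DcBAaCDCBBCDDcb$

Derivation:
LF mapping: 13 2 14 5 3 8 12 4 6 7 0 9 1 15 10 11
Walk LF starting at row 10, prepending L[row]:
  step 1: row=10, L[10]='$', prepend. Next row=LF[10]=0
  step 2: row=0, L[0]='b', prepend. Next row=LF[0]=13
  step 3: row=13, L[13]='c', prepend. Next row=LF[13]=15
  step 4: row=15, L[15]='D', prepend. Next row=LF[15]=11
  step 5: row=11, L[11]='D', prepend. Next row=LF[11]=9
  step 6: row=9, L[9]='C', prepend. Next row=LF[9]=7
  step 7: row=7, L[7]='B', prepend. Next row=LF[7]=4
  step 8: row=4, L[4]='B', prepend. Next row=LF[4]=3
  step 9: row=3, L[3]='C', prepend. Next row=LF[3]=5
  step 10: row=5, L[5]='D', prepend. Next row=LF[5]=8
  step 11: row=8, L[8]='C', prepend. Next row=LF[8]=6
  step 12: row=6, L[6]='a', prepend. Next row=LF[6]=12
  step 13: row=12, L[12]='A', prepend. Next row=LF[12]=1
  step 14: row=1, L[1]='B', prepend. Next row=LF[1]=2
  step 15: row=2, L[2]='c', prepend. Next row=LF[2]=14
  step 16: row=14, L[14]='D', prepend. Next row=LF[14]=10
Reversed output: DcBAaCDCBBCDDcb$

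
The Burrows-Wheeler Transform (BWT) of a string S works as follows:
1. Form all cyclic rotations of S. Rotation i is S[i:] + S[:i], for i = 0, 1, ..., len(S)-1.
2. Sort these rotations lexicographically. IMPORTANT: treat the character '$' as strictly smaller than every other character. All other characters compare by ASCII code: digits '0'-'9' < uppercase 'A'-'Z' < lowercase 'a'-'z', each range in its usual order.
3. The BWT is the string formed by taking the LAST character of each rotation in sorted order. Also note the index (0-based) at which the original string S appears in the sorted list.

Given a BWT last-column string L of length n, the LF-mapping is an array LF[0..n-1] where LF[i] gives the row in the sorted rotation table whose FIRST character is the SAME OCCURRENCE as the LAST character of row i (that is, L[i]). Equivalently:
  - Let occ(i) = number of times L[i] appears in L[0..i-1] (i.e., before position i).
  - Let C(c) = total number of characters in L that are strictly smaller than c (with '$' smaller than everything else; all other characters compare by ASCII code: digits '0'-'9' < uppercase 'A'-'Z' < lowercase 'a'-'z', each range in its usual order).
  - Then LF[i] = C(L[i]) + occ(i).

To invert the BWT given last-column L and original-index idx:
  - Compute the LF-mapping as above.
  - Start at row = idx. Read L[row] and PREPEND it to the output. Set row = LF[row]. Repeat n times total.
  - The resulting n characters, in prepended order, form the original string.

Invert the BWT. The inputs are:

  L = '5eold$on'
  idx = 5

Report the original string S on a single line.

LF mapping: 1 3 6 4 2 0 7 5
Walk LF starting at row 5, prepending L[row]:
  step 1: row=5, L[5]='$', prepend. Next row=LF[5]=0
  step 2: row=0, L[0]='5', prepend. Next row=LF[0]=1
  step 3: row=1, L[1]='e', prepend. Next row=LF[1]=3
  step 4: row=3, L[3]='l', prepend. Next row=LF[3]=4
  step 5: row=4, L[4]='d', prepend. Next row=LF[4]=2
  step 6: row=2, L[2]='o', prepend. Next row=LF[2]=6
  step 7: row=6, L[6]='o', prepend. Next row=LF[6]=7
  step 8: row=7, L[7]='n', prepend. Next row=LF[7]=5
Reversed output: noodle5$

Answer: noodle5$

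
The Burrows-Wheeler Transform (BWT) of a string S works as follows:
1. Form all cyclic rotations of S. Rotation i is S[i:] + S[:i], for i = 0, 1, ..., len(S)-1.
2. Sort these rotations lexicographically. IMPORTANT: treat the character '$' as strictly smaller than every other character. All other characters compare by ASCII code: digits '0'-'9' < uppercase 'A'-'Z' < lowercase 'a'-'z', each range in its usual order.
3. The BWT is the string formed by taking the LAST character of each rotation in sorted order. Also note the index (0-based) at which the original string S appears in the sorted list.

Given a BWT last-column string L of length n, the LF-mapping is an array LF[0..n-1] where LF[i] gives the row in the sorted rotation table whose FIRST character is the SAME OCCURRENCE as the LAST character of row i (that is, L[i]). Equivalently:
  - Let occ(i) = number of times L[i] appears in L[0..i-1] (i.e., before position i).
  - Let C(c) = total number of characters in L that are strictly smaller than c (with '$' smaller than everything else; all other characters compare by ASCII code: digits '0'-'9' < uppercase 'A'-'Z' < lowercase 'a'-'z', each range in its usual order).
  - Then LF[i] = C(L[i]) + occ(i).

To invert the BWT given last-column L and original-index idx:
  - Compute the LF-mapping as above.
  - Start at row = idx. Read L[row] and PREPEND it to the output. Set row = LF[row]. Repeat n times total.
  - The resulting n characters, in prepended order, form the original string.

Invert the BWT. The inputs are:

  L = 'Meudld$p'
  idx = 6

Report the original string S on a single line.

LF mapping: 1 4 7 2 5 3 0 6
Walk LF starting at row 6, prepending L[row]:
  step 1: row=6, L[6]='$', prepend. Next row=LF[6]=0
  step 2: row=0, L[0]='M', prepend. Next row=LF[0]=1
  step 3: row=1, L[1]='e', prepend. Next row=LF[1]=4
  step 4: row=4, L[4]='l', prepend. Next row=LF[4]=5
  step 5: row=5, L[5]='d', prepend. Next row=LF[5]=3
  step 6: row=3, L[3]='d', prepend. Next row=LF[3]=2
  step 7: row=2, L[2]='u', prepend. Next row=LF[2]=7
  step 8: row=7, L[7]='p', prepend. Next row=LF[7]=6
Reversed output: puddleM$

Answer: puddleM$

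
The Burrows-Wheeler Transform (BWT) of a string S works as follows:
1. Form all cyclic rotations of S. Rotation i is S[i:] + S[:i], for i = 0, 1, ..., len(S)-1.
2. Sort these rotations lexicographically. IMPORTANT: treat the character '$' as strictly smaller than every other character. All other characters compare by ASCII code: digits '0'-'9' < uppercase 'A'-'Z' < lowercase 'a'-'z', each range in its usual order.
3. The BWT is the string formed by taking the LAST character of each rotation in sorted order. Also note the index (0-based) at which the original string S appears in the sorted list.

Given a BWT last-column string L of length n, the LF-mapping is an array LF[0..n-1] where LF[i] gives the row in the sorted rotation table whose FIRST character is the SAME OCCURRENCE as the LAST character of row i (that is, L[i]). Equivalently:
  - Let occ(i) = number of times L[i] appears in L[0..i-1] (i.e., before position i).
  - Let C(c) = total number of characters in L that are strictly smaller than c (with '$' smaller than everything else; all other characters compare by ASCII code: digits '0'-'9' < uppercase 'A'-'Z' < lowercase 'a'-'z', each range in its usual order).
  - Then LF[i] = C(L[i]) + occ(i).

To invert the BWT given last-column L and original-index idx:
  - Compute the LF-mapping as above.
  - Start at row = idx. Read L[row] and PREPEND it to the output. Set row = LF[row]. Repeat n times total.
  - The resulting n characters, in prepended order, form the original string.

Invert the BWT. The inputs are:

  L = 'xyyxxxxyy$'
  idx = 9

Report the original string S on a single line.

Answer: yyyxxxxyx$

Derivation:
LF mapping: 1 6 7 2 3 4 5 8 9 0
Walk LF starting at row 9, prepending L[row]:
  step 1: row=9, L[9]='$', prepend. Next row=LF[9]=0
  step 2: row=0, L[0]='x', prepend. Next row=LF[0]=1
  step 3: row=1, L[1]='y', prepend. Next row=LF[1]=6
  step 4: row=6, L[6]='x', prepend. Next row=LF[6]=5
  step 5: row=5, L[5]='x', prepend. Next row=LF[5]=4
  step 6: row=4, L[4]='x', prepend. Next row=LF[4]=3
  step 7: row=3, L[3]='x', prepend. Next row=LF[3]=2
  step 8: row=2, L[2]='y', prepend. Next row=LF[2]=7
  step 9: row=7, L[7]='y', prepend. Next row=LF[7]=8
  step 10: row=8, L[8]='y', prepend. Next row=LF[8]=9
Reversed output: yyyxxxxyx$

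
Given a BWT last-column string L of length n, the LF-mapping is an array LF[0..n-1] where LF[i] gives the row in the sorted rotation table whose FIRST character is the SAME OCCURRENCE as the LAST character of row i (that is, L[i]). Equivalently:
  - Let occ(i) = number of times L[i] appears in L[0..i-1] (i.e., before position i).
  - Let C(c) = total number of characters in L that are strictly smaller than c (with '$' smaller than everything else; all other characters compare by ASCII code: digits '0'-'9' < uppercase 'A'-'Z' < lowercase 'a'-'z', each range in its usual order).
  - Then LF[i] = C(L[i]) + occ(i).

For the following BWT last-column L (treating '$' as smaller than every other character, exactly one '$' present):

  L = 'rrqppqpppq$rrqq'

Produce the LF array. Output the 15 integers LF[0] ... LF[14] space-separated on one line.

Char counts: '$':1, 'p':5, 'q':5, 'r':4
C (first-col start): C('$')=0, C('p')=1, C('q')=6, C('r')=11
L[0]='r': occ=0, LF[0]=C('r')+0=11+0=11
L[1]='r': occ=1, LF[1]=C('r')+1=11+1=12
L[2]='q': occ=0, LF[2]=C('q')+0=6+0=6
L[3]='p': occ=0, LF[3]=C('p')+0=1+0=1
L[4]='p': occ=1, LF[4]=C('p')+1=1+1=2
L[5]='q': occ=1, LF[5]=C('q')+1=6+1=7
L[6]='p': occ=2, LF[6]=C('p')+2=1+2=3
L[7]='p': occ=3, LF[7]=C('p')+3=1+3=4
L[8]='p': occ=4, LF[8]=C('p')+4=1+4=5
L[9]='q': occ=2, LF[9]=C('q')+2=6+2=8
L[10]='$': occ=0, LF[10]=C('$')+0=0+0=0
L[11]='r': occ=2, LF[11]=C('r')+2=11+2=13
L[12]='r': occ=3, LF[12]=C('r')+3=11+3=14
L[13]='q': occ=3, LF[13]=C('q')+3=6+3=9
L[14]='q': occ=4, LF[14]=C('q')+4=6+4=10

Answer: 11 12 6 1 2 7 3 4 5 8 0 13 14 9 10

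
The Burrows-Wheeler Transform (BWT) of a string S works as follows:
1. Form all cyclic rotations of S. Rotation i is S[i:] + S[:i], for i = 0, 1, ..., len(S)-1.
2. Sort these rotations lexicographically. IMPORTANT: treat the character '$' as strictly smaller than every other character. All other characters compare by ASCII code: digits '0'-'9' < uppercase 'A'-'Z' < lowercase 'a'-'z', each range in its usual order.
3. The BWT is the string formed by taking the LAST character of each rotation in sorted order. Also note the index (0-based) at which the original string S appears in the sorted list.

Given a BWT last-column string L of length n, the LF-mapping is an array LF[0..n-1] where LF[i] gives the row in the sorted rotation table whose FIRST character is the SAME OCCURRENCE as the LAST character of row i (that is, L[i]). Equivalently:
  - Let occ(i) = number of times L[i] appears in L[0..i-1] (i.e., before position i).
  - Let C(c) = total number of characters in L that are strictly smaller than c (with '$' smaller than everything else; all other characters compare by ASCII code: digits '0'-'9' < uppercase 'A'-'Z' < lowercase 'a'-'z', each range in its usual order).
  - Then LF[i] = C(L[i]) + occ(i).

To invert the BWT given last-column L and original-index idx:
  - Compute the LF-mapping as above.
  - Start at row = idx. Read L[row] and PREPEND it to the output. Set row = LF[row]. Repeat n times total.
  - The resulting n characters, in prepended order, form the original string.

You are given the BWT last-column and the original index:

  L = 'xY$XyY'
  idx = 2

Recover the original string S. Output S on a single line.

Answer: YXYyx$

Derivation:
LF mapping: 4 2 0 1 5 3
Walk LF starting at row 2, prepending L[row]:
  step 1: row=2, L[2]='$', prepend. Next row=LF[2]=0
  step 2: row=0, L[0]='x', prepend. Next row=LF[0]=4
  step 3: row=4, L[4]='y', prepend. Next row=LF[4]=5
  step 4: row=5, L[5]='Y', prepend. Next row=LF[5]=3
  step 5: row=3, L[3]='X', prepend. Next row=LF[3]=1
  step 6: row=1, L[1]='Y', prepend. Next row=LF[1]=2
Reversed output: YXYyx$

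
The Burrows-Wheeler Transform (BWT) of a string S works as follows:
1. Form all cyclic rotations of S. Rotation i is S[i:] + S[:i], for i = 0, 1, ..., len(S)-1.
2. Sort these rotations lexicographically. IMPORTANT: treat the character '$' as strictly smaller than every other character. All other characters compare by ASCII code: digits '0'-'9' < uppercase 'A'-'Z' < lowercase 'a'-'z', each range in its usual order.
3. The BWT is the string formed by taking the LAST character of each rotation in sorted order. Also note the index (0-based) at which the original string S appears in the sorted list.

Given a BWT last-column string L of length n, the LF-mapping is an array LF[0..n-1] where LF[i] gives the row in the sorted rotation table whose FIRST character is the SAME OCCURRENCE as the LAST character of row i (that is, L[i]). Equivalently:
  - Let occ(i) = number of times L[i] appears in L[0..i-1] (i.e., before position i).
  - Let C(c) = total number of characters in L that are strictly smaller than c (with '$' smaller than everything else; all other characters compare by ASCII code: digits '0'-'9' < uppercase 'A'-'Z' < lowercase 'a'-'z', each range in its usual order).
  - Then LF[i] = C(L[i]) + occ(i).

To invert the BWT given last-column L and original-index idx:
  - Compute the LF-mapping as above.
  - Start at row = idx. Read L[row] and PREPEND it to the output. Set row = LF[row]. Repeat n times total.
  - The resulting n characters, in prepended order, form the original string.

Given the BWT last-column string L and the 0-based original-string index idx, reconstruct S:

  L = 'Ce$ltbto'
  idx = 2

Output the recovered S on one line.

LF mapping: 1 3 0 4 6 2 7 5
Walk LF starting at row 2, prepending L[row]:
  step 1: row=2, L[2]='$', prepend. Next row=LF[2]=0
  step 2: row=0, L[0]='C', prepend. Next row=LF[0]=1
  step 3: row=1, L[1]='e', prepend. Next row=LF[1]=3
  step 4: row=3, L[3]='l', prepend. Next row=LF[3]=4
  step 5: row=4, L[4]='t', prepend. Next row=LF[4]=6
  step 6: row=6, L[6]='t', prepend. Next row=LF[6]=7
  step 7: row=7, L[7]='o', prepend. Next row=LF[7]=5
  step 8: row=5, L[5]='b', prepend. Next row=LF[5]=2
Reversed output: bottleC$

Answer: bottleC$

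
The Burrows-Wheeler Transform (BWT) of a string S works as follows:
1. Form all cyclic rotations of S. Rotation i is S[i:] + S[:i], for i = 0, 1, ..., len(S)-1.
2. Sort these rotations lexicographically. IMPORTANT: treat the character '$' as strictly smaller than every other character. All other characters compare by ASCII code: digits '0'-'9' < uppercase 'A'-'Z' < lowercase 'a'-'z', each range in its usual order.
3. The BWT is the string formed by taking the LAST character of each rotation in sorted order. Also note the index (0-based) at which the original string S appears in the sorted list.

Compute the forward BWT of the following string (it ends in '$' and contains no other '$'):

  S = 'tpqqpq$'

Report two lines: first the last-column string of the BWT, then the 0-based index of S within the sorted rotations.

Answer: qqtpqp$
6

Derivation:
All 7 rotations (rotation i = S[i:]+S[:i]):
  rot[0] = tpqqpq$
  rot[1] = pqqpq$t
  rot[2] = qqpq$tp
  rot[3] = qpq$tpq
  rot[4] = pq$tpqq
  rot[5] = q$tpqqp
  rot[6] = $tpqqpq
Sorted (with $ < everything):
  sorted[0] = $tpqqpq  (last char: 'q')
  sorted[1] = pq$tpqq  (last char: 'q')
  sorted[2] = pqqpq$t  (last char: 't')
  sorted[3] = q$tpqqp  (last char: 'p')
  sorted[4] = qpq$tpq  (last char: 'q')
  sorted[5] = qqpq$tp  (last char: 'p')
  sorted[6] = tpqqpq$  (last char: '$')
Last column: qqtpqp$
Original string S is at sorted index 6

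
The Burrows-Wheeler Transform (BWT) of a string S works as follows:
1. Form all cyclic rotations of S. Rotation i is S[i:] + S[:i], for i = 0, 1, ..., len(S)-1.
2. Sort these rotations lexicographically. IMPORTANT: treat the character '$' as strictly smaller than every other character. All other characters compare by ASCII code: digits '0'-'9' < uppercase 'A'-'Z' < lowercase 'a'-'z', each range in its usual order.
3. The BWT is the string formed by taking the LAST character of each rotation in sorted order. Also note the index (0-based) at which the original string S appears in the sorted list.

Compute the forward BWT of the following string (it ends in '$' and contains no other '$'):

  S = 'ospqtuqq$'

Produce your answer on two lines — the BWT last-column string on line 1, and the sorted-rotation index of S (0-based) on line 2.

All 9 rotations (rotation i = S[i:]+S[:i]):
  rot[0] = ospqtuqq$
  rot[1] = spqtuqq$o
  rot[2] = pqtuqq$os
  rot[3] = qtuqq$osp
  rot[4] = tuqq$ospq
  rot[5] = uqq$ospqt
  rot[6] = qq$ospqtu
  rot[7] = q$ospqtuq
  rot[8] = $ospqtuqq
Sorted (with $ < everything):
  sorted[0] = $ospqtuqq  (last char: 'q')
  sorted[1] = ospqtuqq$  (last char: '$')
  sorted[2] = pqtuqq$os  (last char: 's')
  sorted[3] = q$ospqtuq  (last char: 'q')
  sorted[4] = qq$ospqtu  (last char: 'u')
  sorted[5] = qtuqq$osp  (last char: 'p')
  sorted[6] = spqtuqq$o  (last char: 'o')
  sorted[7] = tuqq$ospq  (last char: 'q')
  sorted[8] = uqq$ospqt  (last char: 't')
Last column: q$squpoqt
Original string S is at sorted index 1

Answer: q$squpoqt
1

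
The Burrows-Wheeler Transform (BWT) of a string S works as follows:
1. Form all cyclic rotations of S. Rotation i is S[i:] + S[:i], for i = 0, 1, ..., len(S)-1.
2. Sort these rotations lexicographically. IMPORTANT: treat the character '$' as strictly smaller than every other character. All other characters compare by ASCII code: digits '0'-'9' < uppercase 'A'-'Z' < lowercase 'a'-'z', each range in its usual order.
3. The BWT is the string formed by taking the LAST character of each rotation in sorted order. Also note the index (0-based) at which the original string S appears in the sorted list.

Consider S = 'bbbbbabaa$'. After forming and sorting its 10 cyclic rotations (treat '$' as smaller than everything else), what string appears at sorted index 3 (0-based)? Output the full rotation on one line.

All 10 rotations (rotation i = S[i:]+S[:i]):
  rot[0] = bbbbbabaa$
  rot[1] = bbbbabaa$b
  rot[2] = bbbabaa$bb
  rot[3] = bbabaa$bbb
  rot[4] = babaa$bbbb
  rot[5] = abaa$bbbbb
  rot[6] = baa$bbbbba
  rot[7] = aa$bbbbbab
  rot[8] = a$bbbbbaba
  rot[9] = $bbbbbabaa
Sorted (with $ < everything):
  sorted[0] = $bbbbbabaa
  sorted[1] = a$bbbbbaba
  sorted[2] = aa$bbbbbab
  sorted[3] = abaa$bbbbb
  sorted[4] = baa$bbbbba
  sorted[5] = babaa$bbbb
  sorted[6] = bbabaa$bbb
  sorted[7] = bbbabaa$bb
  sorted[8] = bbbbabaa$b
  sorted[9] = bbbbbabaa$
sorted[3] = abaa$bbbbb

Answer: abaa$bbbbb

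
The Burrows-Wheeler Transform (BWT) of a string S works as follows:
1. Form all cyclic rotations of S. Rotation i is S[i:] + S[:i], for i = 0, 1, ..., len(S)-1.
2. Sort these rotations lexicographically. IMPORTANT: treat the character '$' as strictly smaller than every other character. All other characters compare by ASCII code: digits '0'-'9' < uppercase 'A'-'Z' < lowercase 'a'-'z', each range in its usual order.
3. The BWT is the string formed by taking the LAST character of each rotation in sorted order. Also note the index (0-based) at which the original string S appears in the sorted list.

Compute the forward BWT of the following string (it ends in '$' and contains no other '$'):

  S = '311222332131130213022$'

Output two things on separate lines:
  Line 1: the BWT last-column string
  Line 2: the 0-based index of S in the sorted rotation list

All 22 rotations (rotation i = S[i:]+S[:i]):
  rot[0] = 311222332131130213022$
  rot[1] = 11222332131130213022$3
  rot[2] = 1222332131130213022$31
  rot[3] = 222332131130213022$311
  rot[4] = 22332131130213022$3112
  rot[5] = 2332131130213022$31122
  rot[6] = 332131130213022$311222
  rot[7] = 32131130213022$3112223
  rot[8] = 2131130213022$31122233
  rot[9] = 131130213022$311222332
  rot[10] = 31130213022$3112223321
  rot[11] = 1130213022$31122233213
  rot[12] = 130213022$311222332131
  rot[13] = 30213022$3112223321311
  rot[14] = 0213022$31122233213113
  rot[15] = 213022$311222332131130
  rot[16] = 13022$3112223321311302
  rot[17] = 3022$31122233213113021
  rot[18] = 022$311222332131130213
  rot[19] = 22$3112223321311302130
  rot[20] = 2$31122233213113021302
  rot[21] = $311222332131130213022
Sorted (with $ < everything):
  sorted[0] = $311222332131130213022  (last char: '2')
  sorted[1] = 0213022$31122233213113  (last char: '3')
  sorted[2] = 022$311222332131130213  (last char: '3')
  sorted[3] = 11222332131130213022$3  (last char: '3')
  sorted[4] = 1130213022$31122233213  (last char: '3')
  sorted[5] = 1222332131130213022$31  (last char: '1')
  sorted[6] = 130213022$311222332131  (last char: '1')
  sorted[7] = 13022$3112223321311302  (last char: '2')
  sorted[8] = 131130213022$311222332  (last char: '2')
  sorted[9] = 2$31122233213113021302  (last char: '2')
  sorted[10] = 213022$311222332131130  (last char: '0')
  sorted[11] = 2131130213022$31122233  (last char: '3')
  sorted[12] = 22$3112223321311302130  (last char: '0')
  sorted[13] = 222332131130213022$311  (last char: '1')
  sorted[14] = 22332131130213022$3112  (last char: '2')
  sorted[15] = 2332131130213022$31122  (last char: '2')
  sorted[16] = 30213022$3112223321311  (last char: '1')
  sorted[17] = 3022$31122233213113021  (last char: '1')
  sorted[18] = 311222332131130213022$  (last char: '$')
  sorted[19] = 31130213022$3112223321  (last char: '1')
  sorted[20] = 32131130213022$3112223  (last char: '3')
  sorted[21] = 332131130213022$311222  (last char: '2')
Last column: 233331122203012211$132
Original string S is at sorted index 18

Answer: 233331122203012211$132
18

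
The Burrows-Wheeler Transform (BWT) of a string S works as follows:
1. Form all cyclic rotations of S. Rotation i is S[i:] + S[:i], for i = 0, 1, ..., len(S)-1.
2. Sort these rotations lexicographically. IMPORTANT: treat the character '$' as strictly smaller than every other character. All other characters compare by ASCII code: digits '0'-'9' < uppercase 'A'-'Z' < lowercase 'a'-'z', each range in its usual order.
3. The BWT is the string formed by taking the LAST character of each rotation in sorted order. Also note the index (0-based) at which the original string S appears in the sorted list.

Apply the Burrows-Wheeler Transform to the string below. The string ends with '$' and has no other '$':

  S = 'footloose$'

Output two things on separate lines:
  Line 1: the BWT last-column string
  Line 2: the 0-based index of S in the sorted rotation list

Answer: es$tlfoooo
2

Derivation:
All 10 rotations (rotation i = S[i:]+S[:i]):
  rot[0] = footloose$
  rot[1] = ootloose$f
  rot[2] = otloose$fo
  rot[3] = tloose$foo
  rot[4] = loose$foot
  rot[5] = oose$footl
  rot[6] = ose$footlo
  rot[7] = se$footloo
  rot[8] = e$footloos
  rot[9] = $footloose
Sorted (with $ < everything):
  sorted[0] = $footloose  (last char: 'e')
  sorted[1] = e$footloos  (last char: 's')
  sorted[2] = footloose$  (last char: '$')
  sorted[3] = loose$foot  (last char: 't')
  sorted[4] = oose$footl  (last char: 'l')
  sorted[5] = ootloose$f  (last char: 'f')
  sorted[6] = ose$footlo  (last char: 'o')
  sorted[7] = otloose$fo  (last char: 'o')
  sorted[8] = se$footloo  (last char: 'o')
  sorted[9] = tloose$foo  (last char: 'o')
Last column: es$tlfoooo
Original string S is at sorted index 2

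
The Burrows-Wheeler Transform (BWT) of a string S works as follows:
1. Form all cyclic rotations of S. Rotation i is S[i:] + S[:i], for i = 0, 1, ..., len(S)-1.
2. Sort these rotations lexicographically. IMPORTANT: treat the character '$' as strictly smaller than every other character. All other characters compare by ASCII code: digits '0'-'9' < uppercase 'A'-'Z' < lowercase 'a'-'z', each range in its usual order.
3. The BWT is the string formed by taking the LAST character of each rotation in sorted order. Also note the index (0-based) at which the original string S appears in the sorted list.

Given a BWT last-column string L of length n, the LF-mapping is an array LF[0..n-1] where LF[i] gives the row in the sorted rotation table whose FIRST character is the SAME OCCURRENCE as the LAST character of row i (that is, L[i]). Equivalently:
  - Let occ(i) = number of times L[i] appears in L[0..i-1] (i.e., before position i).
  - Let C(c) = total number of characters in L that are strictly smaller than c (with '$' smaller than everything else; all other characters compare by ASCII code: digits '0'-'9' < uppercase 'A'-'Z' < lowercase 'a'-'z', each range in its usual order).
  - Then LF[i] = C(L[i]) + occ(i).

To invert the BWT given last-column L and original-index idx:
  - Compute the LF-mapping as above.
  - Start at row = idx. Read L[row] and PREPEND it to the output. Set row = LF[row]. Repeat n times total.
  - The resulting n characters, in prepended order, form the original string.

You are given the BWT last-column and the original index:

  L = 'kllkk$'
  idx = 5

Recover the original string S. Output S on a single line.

Answer: lkklk$

Derivation:
LF mapping: 1 4 5 2 3 0
Walk LF starting at row 5, prepending L[row]:
  step 1: row=5, L[5]='$', prepend. Next row=LF[5]=0
  step 2: row=0, L[0]='k', prepend. Next row=LF[0]=1
  step 3: row=1, L[1]='l', prepend. Next row=LF[1]=4
  step 4: row=4, L[4]='k', prepend. Next row=LF[4]=3
  step 5: row=3, L[3]='k', prepend. Next row=LF[3]=2
  step 6: row=2, L[2]='l', prepend. Next row=LF[2]=5
Reversed output: lkklk$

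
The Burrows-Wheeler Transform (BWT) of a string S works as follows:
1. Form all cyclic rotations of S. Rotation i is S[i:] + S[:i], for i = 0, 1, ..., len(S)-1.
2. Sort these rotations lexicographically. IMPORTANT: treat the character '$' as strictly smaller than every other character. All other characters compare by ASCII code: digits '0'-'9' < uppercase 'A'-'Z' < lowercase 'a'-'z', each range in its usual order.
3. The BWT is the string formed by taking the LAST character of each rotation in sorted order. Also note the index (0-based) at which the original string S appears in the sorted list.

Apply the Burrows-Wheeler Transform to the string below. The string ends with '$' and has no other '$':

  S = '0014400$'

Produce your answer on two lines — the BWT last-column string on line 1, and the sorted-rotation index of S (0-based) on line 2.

All 8 rotations (rotation i = S[i:]+S[:i]):
  rot[0] = 0014400$
  rot[1] = 014400$0
  rot[2] = 14400$00
  rot[3] = 4400$001
  rot[4] = 400$0014
  rot[5] = 00$00144
  rot[6] = 0$001440
  rot[7] = $0014400
Sorted (with $ < everything):
  sorted[0] = $0014400  (last char: '0')
  sorted[1] = 0$001440  (last char: '0')
  sorted[2] = 00$00144  (last char: '4')
  sorted[3] = 0014400$  (last char: '$')
  sorted[4] = 014400$0  (last char: '0')
  sorted[5] = 14400$00  (last char: '0')
  sorted[6] = 400$0014  (last char: '4')
  sorted[7] = 4400$001  (last char: '1')
Last column: 004$0041
Original string S is at sorted index 3

Answer: 004$0041
3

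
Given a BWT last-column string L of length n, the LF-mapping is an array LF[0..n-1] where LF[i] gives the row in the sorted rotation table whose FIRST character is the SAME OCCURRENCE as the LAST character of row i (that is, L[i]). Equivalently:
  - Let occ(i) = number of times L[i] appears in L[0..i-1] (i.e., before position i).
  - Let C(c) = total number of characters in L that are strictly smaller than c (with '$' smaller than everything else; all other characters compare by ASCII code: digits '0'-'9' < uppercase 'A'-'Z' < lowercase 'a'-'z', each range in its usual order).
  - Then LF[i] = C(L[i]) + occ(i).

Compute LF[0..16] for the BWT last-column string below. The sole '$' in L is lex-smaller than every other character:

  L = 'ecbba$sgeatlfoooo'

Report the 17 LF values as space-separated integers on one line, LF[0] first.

Char counts: '$':1, 'a':2, 'b':2, 'c':1, 'e':2, 'f':1, 'g':1, 'l':1, 'o':4, 's':1, 't':1
C (first-col start): C('$')=0, C('a')=1, C('b')=3, C('c')=5, C('e')=6, C('f')=8, C('g')=9, C('l')=10, C('o')=11, C('s')=15, C('t')=16
L[0]='e': occ=0, LF[0]=C('e')+0=6+0=6
L[1]='c': occ=0, LF[1]=C('c')+0=5+0=5
L[2]='b': occ=0, LF[2]=C('b')+0=3+0=3
L[3]='b': occ=1, LF[3]=C('b')+1=3+1=4
L[4]='a': occ=0, LF[4]=C('a')+0=1+0=1
L[5]='$': occ=0, LF[5]=C('$')+0=0+0=0
L[6]='s': occ=0, LF[6]=C('s')+0=15+0=15
L[7]='g': occ=0, LF[7]=C('g')+0=9+0=9
L[8]='e': occ=1, LF[8]=C('e')+1=6+1=7
L[9]='a': occ=1, LF[9]=C('a')+1=1+1=2
L[10]='t': occ=0, LF[10]=C('t')+0=16+0=16
L[11]='l': occ=0, LF[11]=C('l')+0=10+0=10
L[12]='f': occ=0, LF[12]=C('f')+0=8+0=8
L[13]='o': occ=0, LF[13]=C('o')+0=11+0=11
L[14]='o': occ=1, LF[14]=C('o')+1=11+1=12
L[15]='o': occ=2, LF[15]=C('o')+2=11+2=13
L[16]='o': occ=3, LF[16]=C('o')+3=11+3=14

Answer: 6 5 3 4 1 0 15 9 7 2 16 10 8 11 12 13 14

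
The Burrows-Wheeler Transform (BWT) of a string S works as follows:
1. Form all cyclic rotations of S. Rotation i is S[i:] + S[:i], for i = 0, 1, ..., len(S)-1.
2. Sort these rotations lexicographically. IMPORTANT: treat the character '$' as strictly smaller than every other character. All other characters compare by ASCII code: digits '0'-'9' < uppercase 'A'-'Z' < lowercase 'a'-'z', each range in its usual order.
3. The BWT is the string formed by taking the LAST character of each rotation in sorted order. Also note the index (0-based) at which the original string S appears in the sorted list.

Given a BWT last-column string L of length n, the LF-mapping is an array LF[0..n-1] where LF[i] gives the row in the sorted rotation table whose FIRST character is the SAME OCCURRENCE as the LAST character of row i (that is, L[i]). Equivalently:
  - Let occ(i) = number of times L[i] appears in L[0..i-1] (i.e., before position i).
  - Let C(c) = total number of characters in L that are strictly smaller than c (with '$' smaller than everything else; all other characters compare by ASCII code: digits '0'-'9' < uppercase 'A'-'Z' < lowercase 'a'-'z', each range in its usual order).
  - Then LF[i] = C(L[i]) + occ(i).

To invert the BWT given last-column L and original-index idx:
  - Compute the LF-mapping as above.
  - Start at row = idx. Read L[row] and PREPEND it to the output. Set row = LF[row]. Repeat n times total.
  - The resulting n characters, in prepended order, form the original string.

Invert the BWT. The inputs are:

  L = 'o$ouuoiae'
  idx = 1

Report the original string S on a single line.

LF mapping: 4 0 5 7 8 6 3 1 2
Walk LF starting at row 1, prepending L[row]:
  step 1: row=1, L[1]='$', prepend. Next row=LF[1]=0
  step 2: row=0, L[0]='o', prepend. Next row=LF[0]=4
  step 3: row=4, L[4]='u', prepend. Next row=LF[4]=8
  step 4: row=8, L[8]='e', prepend. Next row=LF[8]=2
  step 5: row=2, L[2]='o', prepend. Next row=LF[2]=5
  step 6: row=5, L[5]='o', prepend. Next row=LF[5]=6
  step 7: row=6, L[6]='i', prepend. Next row=LF[6]=3
  step 8: row=3, L[3]='u', prepend. Next row=LF[3]=7
  step 9: row=7, L[7]='a', prepend. Next row=LF[7]=1
Reversed output: auiooeuo$

Answer: auiooeuo$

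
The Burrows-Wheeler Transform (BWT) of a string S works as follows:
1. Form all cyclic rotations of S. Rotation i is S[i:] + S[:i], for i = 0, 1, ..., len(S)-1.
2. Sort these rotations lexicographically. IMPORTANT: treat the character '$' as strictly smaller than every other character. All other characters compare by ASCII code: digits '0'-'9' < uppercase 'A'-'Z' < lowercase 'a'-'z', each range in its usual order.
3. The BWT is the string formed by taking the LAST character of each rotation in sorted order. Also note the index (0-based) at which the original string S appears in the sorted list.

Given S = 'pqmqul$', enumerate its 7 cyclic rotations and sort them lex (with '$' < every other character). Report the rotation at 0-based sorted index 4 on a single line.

All 7 rotations (rotation i = S[i:]+S[:i]):
  rot[0] = pqmqul$
  rot[1] = qmqul$p
  rot[2] = mqul$pq
  rot[3] = qul$pqm
  rot[4] = ul$pqmq
  rot[5] = l$pqmqu
  rot[6] = $pqmqul
Sorted (with $ < everything):
  sorted[0] = $pqmqul
  sorted[1] = l$pqmqu
  sorted[2] = mqul$pq
  sorted[3] = pqmqul$
  sorted[4] = qmqul$p
  sorted[5] = qul$pqm
  sorted[6] = ul$pqmq
sorted[4] = qmqul$p

Answer: qmqul$p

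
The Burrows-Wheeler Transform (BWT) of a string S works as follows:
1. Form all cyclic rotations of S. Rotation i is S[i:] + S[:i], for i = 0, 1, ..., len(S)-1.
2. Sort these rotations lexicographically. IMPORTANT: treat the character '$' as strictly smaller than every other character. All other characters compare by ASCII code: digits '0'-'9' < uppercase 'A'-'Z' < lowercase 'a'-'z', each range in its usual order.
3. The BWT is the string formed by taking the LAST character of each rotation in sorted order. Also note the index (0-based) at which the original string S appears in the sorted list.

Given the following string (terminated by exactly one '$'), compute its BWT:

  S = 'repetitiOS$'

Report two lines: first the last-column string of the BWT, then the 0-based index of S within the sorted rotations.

Answer: SiOrptte$ie
8

Derivation:
All 11 rotations (rotation i = S[i:]+S[:i]):
  rot[0] = repetitiOS$
  rot[1] = epetitiOS$r
  rot[2] = petitiOS$re
  rot[3] = etitiOS$rep
  rot[4] = titiOS$repe
  rot[5] = itiOS$repet
  rot[6] = tiOS$repeti
  rot[7] = iOS$repetit
  rot[8] = OS$repetiti
  rot[9] = S$repetitiO
  rot[10] = $repetitiOS
Sorted (with $ < everything):
  sorted[0] = $repetitiOS  (last char: 'S')
  sorted[1] = OS$repetiti  (last char: 'i')
  sorted[2] = S$repetitiO  (last char: 'O')
  sorted[3] = epetitiOS$r  (last char: 'r')
  sorted[4] = etitiOS$rep  (last char: 'p')
  sorted[5] = iOS$repetit  (last char: 't')
  sorted[6] = itiOS$repet  (last char: 't')
  sorted[7] = petitiOS$re  (last char: 'e')
  sorted[8] = repetitiOS$  (last char: '$')
  sorted[9] = tiOS$repeti  (last char: 'i')
  sorted[10] = titiOS$repe  (last char: 'e')
Last column: SiOrptte$ie
Original string S is at sorted index 8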